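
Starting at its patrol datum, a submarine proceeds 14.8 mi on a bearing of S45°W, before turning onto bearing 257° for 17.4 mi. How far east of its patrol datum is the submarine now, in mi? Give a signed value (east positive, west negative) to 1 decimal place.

-27.4 mi

Leg 1 (S45°W, 14.8 mi): east 14.8 sin 225° = -10.47, north 14.8 cos 225° = -10.47
Leg 2 (257°, 17.4 mi): east 17.4 sin 257° = -16.95, north 17.4 cos 257° = -3.91
Net east component: -27.42 mi.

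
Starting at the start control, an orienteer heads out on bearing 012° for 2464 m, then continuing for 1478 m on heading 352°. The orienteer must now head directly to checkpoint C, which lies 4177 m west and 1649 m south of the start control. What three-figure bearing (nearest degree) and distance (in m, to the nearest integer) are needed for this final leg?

Leg 1 (012°, 2464 m): east 2464 sin 12° = 512.29, north 2464 cos 12° = 2410.16
Leg 2 (352°, 1478 m): east 1478 sin 352° = -205.70, north 1478 cos 352° = 1463.62
Current position: (306.60, 3873.77). Target: (-4177, -1649). Remaining: Δeast = -4483.60, Δnorth = -5522.77.
Bearing = atan2(-4483.60, -5522.77) mod 360° = 219.07°; distance = √((-4483.60)² + (-5522.77)²) = 7113.624 m.

219°, 7114 m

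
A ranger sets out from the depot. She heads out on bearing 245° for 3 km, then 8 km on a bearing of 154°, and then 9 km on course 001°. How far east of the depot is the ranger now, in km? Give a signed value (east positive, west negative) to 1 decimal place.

Leg 1 (245°, 3 km): east 3 sin 245° = -2.72, north 3 cos 245° = -1.27
Leg 2 (154°, 8 km): east 8 sin 154° = 3.51, north 8 cos 154° = -7.19
Leg 3 (001°, 9 km): east 9 sin 1° = 0.16, north 9 cos 1° = 9.00
Net east component: 0.95 km.

0.9 km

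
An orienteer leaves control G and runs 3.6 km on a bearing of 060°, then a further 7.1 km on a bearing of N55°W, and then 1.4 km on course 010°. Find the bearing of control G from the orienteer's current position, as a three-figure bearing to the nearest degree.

161°

Leg 1 (060°, 3.6 km): east 3.6 sin 60° = 3.12, north 3.6 cos 60° = 1.80
Leg 2 (N55°W, 7.1 km): east 7.1 sin 305° = -5.82, north 7.1 cos 305° = 4.07
Leg 3 (010°, 1.4 km): east 1.4 sin 10° = 0.24, north 1.4 cos 10° = 1.38
Net displacement: -2.46 east, 7.25 north. Direction back to start is (2.46, -7.25): bearing = atan2(2.46, -7.25) mod 360° = 161.29° ≈ 161°.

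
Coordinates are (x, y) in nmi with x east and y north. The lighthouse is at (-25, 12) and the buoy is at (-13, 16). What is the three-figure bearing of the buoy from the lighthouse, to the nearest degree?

Δeast = -13 − -25 = 12.00; Δnorth = 16 − 12 = 4.00.
Bearing = atan2(Δeast, Δnorth) mod 360° = 71.57° ≈ 072°.

072°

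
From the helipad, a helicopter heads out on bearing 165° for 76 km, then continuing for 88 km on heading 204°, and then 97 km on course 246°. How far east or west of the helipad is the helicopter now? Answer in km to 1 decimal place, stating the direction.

104.7 km west

Leg 1 (165°, 76 km): east 76 sin 165° = 19.67, north 76 cos 165° = -73.41
Leg 2 (204°, 88 km): east 88 sin 204° = -35.79, north 88 cos 204° = -80.39
Leg 3 (246°, 97 km): east 97 sin 246° = -88.61, north 97 cos 246° = -39.45
Net east component: -104.74 km.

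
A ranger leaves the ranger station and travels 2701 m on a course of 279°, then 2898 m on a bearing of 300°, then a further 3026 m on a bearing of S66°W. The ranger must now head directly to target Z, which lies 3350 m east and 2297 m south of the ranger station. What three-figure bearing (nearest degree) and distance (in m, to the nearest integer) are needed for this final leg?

105°, 11668 m

Leg 1 (279°, 2701 m): east 2701 sin 279° = -2667.75, north 2701 cos 279° = 422.53
Leg 2 (300°, 2898 m): east 2898 sin 300° = -2509.74, north 2898 cos 300° = 1449.00
Leg 3 (S66°W, 3026 m): east 3026 sin 246° = -2764.39, north 3026 cos 246° = -1230.79
Current position: (-7941.88, 640.74). Target: (3350, -2297). Remaining: Δeast = 11291.88, Δnorth = -2937.74.
Bearing = atan2(11291.88, -2937.74) mod 360° = 104.58°; distance = √((11291.88)² + (-2937.74)²) = 11667.768 m.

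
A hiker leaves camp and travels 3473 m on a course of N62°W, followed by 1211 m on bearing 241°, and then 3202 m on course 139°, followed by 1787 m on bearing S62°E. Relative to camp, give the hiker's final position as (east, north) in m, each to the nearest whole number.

(-447, -2212)

Leg 1 (N62°W, 3473 m): east 3473 sin 298° = -3066.48, north 3473 cos 298° = 1630.47
Leg 2 (241°, 1211 m): east 1211 sin 241° = -1059.16, north 1211 cos 241° = -587.10
Leg 3 (139°, 3202 m): east 3202 sin 139° = 2100.70, north 3202 cos 139° = -2416.58
Leg 4 (S62°E, 1787 m): east 1787 sin 118° = 1577.83, north 1787 cos 118° = -838.95
Summing: -447.11 m east, -2212.16 m north → (-447, -2212).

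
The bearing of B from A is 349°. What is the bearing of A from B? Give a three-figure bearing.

169°

Back-bearing = 349° − 180° = 169°.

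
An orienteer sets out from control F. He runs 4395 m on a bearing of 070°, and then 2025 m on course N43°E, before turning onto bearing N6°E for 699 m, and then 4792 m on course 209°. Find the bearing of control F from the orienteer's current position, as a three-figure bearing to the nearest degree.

Leg 1 (070°, 4395 m): east 4395 sin 70° = 4129.95, north 4395 cos 70° = 1503.18
Leg 2 (N43°E, 2025 m): east 2025 sin 43° = 1381.05, north 2025 cos 43° = 1480.99
Leg 3 (N6°E, 699 m): east 699 sin 6° = 73.07, north 699 cos 6° = 695.17
Leg 4 (209°, 4792 m): east 4792 sin 209° = -2323.21, north 4792 cos 209° = -4191.18
Net displacement: 3260.85 east, -511.84 north. Direction back to start is (-3260.85, 511.84): bearing = atan2(-3260.85, 511.84) mod 360° = 278.92° ≈ 279°.

279°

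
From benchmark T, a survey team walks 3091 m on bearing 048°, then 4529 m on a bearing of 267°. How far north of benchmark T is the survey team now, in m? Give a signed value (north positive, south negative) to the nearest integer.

Leg 1 (048°, 3091 m): east 3091 sin 48° = 2297.06, north 3091 cos 48° = 2068.28
Leg 2 (267°, 4529 m): east 4529 sin 267° = -4522.79, north 4529 cos 267° = -237.03
Net north component: 1831.25 m.

1831 m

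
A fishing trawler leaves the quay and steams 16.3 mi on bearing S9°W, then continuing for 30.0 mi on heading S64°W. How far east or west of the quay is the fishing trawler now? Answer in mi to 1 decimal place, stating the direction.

29.5 mi west

Leg 1 (S9°W, 16.3 mi): east 16.3 sin 189° = -2.55, north 16.3 cos 189° = -16.10
Leg 2 (S64°W, 30.0 mi): east 30.0 sin 244° = -26.96, north 30.0 cos 244° = -13.15
Net east component: -29.51 mi.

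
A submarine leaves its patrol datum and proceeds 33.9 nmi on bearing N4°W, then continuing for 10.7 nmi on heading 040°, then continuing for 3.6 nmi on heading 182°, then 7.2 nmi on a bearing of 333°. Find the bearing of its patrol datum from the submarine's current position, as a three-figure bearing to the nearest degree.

181°

Leg 1 (N4°W, 33.9 nmi): east 33.9 sin 356° = -2.36, north 33.9 cos 356° = 33.82
Leg 2 (040°, 10.7 nmi): east 10.7 sin 40° = 6.88, north 10.7 cos 40° = 8.20
Leg 3 (182°, 3.6 nmi): east 3.6 sin 182° = -0.13, north 3.6 cos 182° = -3.60
Leg 4 (333°, 7.2 nmi): east 7.2 sin 333° = -3.27, north 7.2 cos 333° = 6.42
Net displacement: 1.12 east, 44.83 north. Direction back to start is (-1.12, -44.83): bearing = atan2(-1.12, -44.83) mod 360° = 181.43° ≈ 181°.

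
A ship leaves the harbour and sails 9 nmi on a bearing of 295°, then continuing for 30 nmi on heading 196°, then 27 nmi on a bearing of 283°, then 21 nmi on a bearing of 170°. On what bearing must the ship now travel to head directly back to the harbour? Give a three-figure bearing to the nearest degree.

045°

Leg 1 (295°, 9 nmi): east 9 sin 295° = -8.16, north 9 cos 295° = 3.80
Leg 2 (196°, 30 nmi): east 30 sin 196° = -8.27, north 30 cos 196° = -28.84
Leg 3 (283°, 27 nmi): east 27 sin 283° = -26.31, north 27 cos 283° = 6.07
Leg 4 (170°, 21 nmi): east 21 sin 170° = 3.65, north 21 cos 170° = -20.68
Net displacement: -39.09 east, -39.64 north. Direction back to start is (39.09, 39.64): bearing = atan2(39.09, 39.64) mod 360° = 44.60° ≈ 045°.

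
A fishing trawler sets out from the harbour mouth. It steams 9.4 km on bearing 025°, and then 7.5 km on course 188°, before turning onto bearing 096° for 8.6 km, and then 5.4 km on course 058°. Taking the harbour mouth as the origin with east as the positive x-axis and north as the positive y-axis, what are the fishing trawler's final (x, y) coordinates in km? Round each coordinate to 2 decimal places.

Leg 1 (025°, 9.4 km): east 9.4 sin 25° = 3.97, north 9.4 cos 25° = 8.52
Leg 2 (188°, 7.5 km): east 7.5 sin 188° = -1.04, north 7.5 cos 188° = -7.43
Leg 3 (096°, 8.6 km): east 8.6 sin 96° = 8.55, north 8.6 cos 96° = -0.90
Leg 4 (058°, 5.4 km): east 5.4 sin 58° = 4.58, north 5.4 cos 58° = 2.86
Summing: 16.06 km east, 3.05 km north → (16.06, 3.05).

(16.06, 3.05)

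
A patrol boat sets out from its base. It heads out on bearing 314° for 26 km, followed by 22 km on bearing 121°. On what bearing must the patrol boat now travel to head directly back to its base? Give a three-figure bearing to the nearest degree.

Leg 1 (314°, 26 km): east 26 sin 314° = -18.70, north 26 cos 314° = 18.06
Leg 2 (121°, 22 km): east 22 sin 121° = 18.86, north 22 cos 121° = -11.33
Net displacement: 0.15 east, 6.73 north. Direction back to start is (-0.15, -6.73): bearing = atan2(-0.15, -6.73) mod 360° = 181.32° ≈ 181°.

181°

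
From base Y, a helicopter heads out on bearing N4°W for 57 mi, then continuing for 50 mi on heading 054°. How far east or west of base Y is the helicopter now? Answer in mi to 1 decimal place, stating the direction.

36.5 mi east

Leg 1 (N4°W, 57 mi): east 57 sin 356° = -3.98, north 57 cos 356° = 56.86
Leg 2 (054°, 50 mi): east 50 sin 54° = 40.45, north 50 cos 54° = 29.39
Net east component: 36.47 mi.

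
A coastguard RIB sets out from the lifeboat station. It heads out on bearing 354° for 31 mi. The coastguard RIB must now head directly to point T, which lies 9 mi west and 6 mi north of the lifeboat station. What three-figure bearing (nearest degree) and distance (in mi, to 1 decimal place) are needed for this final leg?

Leg 1 (354°, 31 mi): east 31 sin 354° = -3.24, north 31 cos 354° = 30.83
Current position: (-3.24, 30.83). Target: (-9, 6). Remaining: Δeast = -5.76, Δnorth = -24.83.
Bearing = atan2(-5.76, -24.83) mod 360° = 193.06°; distance = √((-5.76)² + (-24.83)²) = 25.489 mi.

193°, 25.5 mi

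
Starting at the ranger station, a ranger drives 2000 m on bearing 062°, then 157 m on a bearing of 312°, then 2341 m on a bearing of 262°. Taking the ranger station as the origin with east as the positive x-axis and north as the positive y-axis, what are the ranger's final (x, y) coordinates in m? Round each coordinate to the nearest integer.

(-669, 718)

Leg 1 (062°, 2000 m): east 2000 sin 62° = 1765.90, north 2000 cos 62° = 938.94
Leg 2 (312°, 157 m): east 157 sin 312° = -116.67, north 157 cos 312° = 105.05
Leg 3 (262°, 2341 m): east 2341 sin 262° = -2318.22, north 2341 cos 262° = -325.80
Summing: -669.00 m east, 718.19 m north → (-669, 718).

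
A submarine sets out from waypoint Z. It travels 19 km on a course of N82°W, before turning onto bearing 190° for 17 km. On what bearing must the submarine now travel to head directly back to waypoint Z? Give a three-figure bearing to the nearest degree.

057°

Leg 1 (N82°W, 19 km): east 19 sin 278° = -18.82, north 19 cos 278° = 2.64
Leg 2 (190°, 17 km): east 17 sin 190° = -2.95, north 17 cos 190° = -16.74
Net displacement: -21.77 east, -14.10 north. Direction back to start is (21.77, 14.10): bearing = atan2(21.77, 14.10) mod 360° = 57.07° ≈ 057°.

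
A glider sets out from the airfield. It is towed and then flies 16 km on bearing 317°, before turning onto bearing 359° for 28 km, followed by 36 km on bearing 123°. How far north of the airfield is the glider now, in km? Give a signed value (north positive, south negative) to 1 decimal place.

Leg 1 (317°, 16 km): east 16 sin 317° = -10.91, north 16 cos 317° = 11.70
Leg 2 (359°, 28 km): east 28 sin 359° = -0.49, north 28 cos 359° = 28.00
Leg 3 (123°, 36 km): east 36 sin 123° = 30.19, north 36 cos 123° = -19.61
Net north component: 20.09 km.

20.1 km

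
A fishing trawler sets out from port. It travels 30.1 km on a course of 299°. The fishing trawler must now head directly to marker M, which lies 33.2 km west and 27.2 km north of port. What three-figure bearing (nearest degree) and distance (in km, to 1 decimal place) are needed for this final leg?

Leg 1 (299°, 30.1 km): east 30.1 sin 299° = -26.33, north 30.1 cos 299° = 14.59
Current position: (-26.33, 14.59). Target: (-33.2, 27.2). Remaining: Δeast = -6.87, Δnorth = 12.61.
Bearing = atan2(-6.87, 12.61) mod 360° = 331.40°; distance = √((-6.87)² + (12.61)²) = 14.359 km.

331°, 14.4 km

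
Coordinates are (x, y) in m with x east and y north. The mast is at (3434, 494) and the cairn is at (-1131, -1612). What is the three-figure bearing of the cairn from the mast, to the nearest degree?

245°

Δeast = -1131 − 3434 = -4565.00; Δnorth = -1612 − 494 = -2106.00.
Bearing = atan2(Δeast, Δnorth) mod 360° = 245.23° ≈ 245°.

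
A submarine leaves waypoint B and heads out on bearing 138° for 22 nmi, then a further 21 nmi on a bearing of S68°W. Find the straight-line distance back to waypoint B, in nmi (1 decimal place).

Leg 1 (138°, 22 nmi): east 22 sin 138° = 14.72, north 22 cos 138° = -16.35
Leg 2 (S68°W, 21 nmi): east 21 sin 248° = -19.47, north 21 cos 248° = -7.87
Net: -4.75 east, -24.22 north. Distance = √((-4.75)² + (-24.22)²) = 24.677 nmi.

24.7 nmi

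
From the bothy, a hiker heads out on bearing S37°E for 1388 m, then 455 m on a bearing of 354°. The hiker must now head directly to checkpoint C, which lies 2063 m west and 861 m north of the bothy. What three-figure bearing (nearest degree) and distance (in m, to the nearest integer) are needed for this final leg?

Leg 1 (S37°E, 1388 m): east 1388 sin 143° = 835.32, north 1388 cos 143° = -1108.51
Leg 2 (354°, 455 m): east 455 sin 354° = -47.56, north 455 cos 354° = 452.51
Current position: (787.76, -656.00). Target: (-2063, 861). Remaining: Δeast = -2850.76, Δnorth = 1517.00.
Bearing = atan2(-2850.76, 1517.00) mod 360° = 298.02°; distance = √((-2850.76)² + (1517.00)²) = 3229.259 m.

298°, 3229 m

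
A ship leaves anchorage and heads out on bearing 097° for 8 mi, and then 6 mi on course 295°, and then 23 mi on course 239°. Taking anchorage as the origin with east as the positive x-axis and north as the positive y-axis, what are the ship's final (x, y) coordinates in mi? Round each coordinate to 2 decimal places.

(-17.21, -10.29)

Leg 1 (097°, 8 mi): east 8 sin 97° = 7.94, north 8 cos 97° = -0.97
Leg 2 (295°, 6 mi): east 6 sin 295° = -5.44, north 6 cos 295° = 2.54
Leg 3 (239°, 23 mi): east 23 sin 239° = -19.71, north 23 cos 239° = -11.85
Summing: -17.21 mi east, -10.29 mi north → (-17.21, -10.29).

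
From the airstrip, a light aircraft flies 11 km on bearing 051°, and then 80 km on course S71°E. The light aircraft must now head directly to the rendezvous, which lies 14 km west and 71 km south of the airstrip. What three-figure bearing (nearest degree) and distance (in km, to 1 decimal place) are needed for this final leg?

Leg 1 (051°, 11 km): east 11 sin 51° = 8.55, north 11 cos 51° = 6.92
Leg 2 (S71°E, 80 km): east 80 sin 109° = 75.64, north 80 cos 109° = -26.05
Current position: (84.19, -19.12). Target: (-14, -71). Remaining: Δeast = -98.19, Δnorth = -51.88.
Bearing = atan2(-98.19, -51.88) mod 360° = 242.15°; distance = √((-98.19)² + (-51.88)²) = 111.052 km.

242°, 111.1 km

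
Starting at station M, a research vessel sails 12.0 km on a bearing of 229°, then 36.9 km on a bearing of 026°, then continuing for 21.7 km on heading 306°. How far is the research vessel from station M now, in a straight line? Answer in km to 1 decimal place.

39.5 km

Leg 1 (229°, 12.0 km): east 12.0 sin 229° = -9.06, north 12.0 cos 229° = -7.87
Leg 2 (026°, 36.9 km): east 36.9 sin 26° = 16.18, north 36.9 cos 26° = 33.17
Leg 3 (306°, 21.7 km): east 21.7 sin 306° = -17.56, north 21.7 cos 306° = 12.75
Net: -10.44 east, 38.05 north. Distance = √((-10.44)² + (38.05)²) = 39.453 km.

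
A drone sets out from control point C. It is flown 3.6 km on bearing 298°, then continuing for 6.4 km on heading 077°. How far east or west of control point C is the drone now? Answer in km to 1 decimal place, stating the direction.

3.1 km east

Leg 1 (298°, 3.6 km): east 3.6 sin 298° = -3.18, north 3.6 cos 298° = 1.69
Leg 2 (077°, 6.4 km): east 6.4 sin 77° = 6.24, north 6.4 cos 77° = 1.44
Net east component: 3.06 km.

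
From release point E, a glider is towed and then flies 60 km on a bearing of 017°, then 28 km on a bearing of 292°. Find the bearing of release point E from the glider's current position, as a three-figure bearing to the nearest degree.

Leg 1 (017°, 60 km): east 60 sin 17° = 17.54, north 60 cos 17° = 57.38
Leg 2 (292°, 28 km): east 28 sin 292° = -25.96, north 28 cos 292° = 10.49
Net displacement: -8.42 east, 67.87 north. Direction back to start is (8.42, -67.87): bearing = atan2(8.42, -67.87) mod 360° = 172.93° ≈ 173°.

173°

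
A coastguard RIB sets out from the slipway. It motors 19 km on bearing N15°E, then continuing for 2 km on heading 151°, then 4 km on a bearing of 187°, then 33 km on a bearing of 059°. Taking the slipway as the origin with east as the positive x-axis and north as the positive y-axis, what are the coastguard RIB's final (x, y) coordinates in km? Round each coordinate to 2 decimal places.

Leg 1 (N15°E, 19 km): east 19 sin 15° = 4.92, north 19 cos 15° = 18.35
Leg 2 (151°, 2 km): east 2 sin 151° = 0.97, north 2 cos 151° = -1.75
Leg 3 (187°, 4 km): east 4 sin 187° = -0.49, north 4 cos 187° = -3.97
Leg 4 (059°, 33 km): east 33 sin 59° = 28.29, north 33 cos 59° = 17.00
Summing: 33.69 km east, 29.63 km north → (33.69, 29.63).

(33.69, 29.63)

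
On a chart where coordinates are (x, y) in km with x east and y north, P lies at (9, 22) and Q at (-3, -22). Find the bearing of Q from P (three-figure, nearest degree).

Δeast = -3 − 9 = -12.00; Δnorth = -22 − 22 = -44.00.
Bearing = atan2(Δeast, Δnorth) mod 360° = 195.26° ≈ 195°.

195°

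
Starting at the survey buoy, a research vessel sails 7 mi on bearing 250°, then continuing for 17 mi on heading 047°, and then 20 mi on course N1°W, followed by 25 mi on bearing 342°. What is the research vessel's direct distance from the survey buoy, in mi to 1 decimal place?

53.0 mi

Leg 1 (250°, 7 mi): east 7 sin 250° = -6.58, north 7 cos 250° = -2.39
Leg 2 (047°, 17 mi): east 17 sin 47° = 12.43, north 17 cos 47° = 11.59
Leg 3 (N1°W, 20 mi): east 20 sin 359° = -0.35, north 20 cos 359° = 20.00
Leg 4 (342°, 25 mi): east 25 sin 342° = -7.73, north 25 cos 342° = 23.78
Net: -2.22 east, 52.97 north. Distance = √((-2.22)² + (52.97)²) = 53.020 mi.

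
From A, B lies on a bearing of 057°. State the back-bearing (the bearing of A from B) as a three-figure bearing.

237°

Back-bearing = 057° + 180° = 237°.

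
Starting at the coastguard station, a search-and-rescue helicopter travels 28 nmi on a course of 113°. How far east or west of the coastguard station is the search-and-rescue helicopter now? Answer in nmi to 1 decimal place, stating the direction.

25.8 nmi east

Leg 1 (113°, 28 nmi): east 28 sin 113° = 25.77, north 28 cos 113° = -10.94
Net east component: 25.77 nmi.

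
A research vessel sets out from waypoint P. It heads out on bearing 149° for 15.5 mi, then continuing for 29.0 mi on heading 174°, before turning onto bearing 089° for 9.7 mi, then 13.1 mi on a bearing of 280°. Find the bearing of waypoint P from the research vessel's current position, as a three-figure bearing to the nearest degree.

Leg 1 (149°, 15.5 mi): east 15.5 sin 149° = 7.98, north 15.5 cos 149° = -13.29
Leg 2 (174°, 29.0 mi): east 29.0 sin 174° = 3.03, north 29.0 cos 174° = -28.84
Leg 3 (089°, 9.7 mi): east 9.7 sin 89° = 9.70, north 9.7 cos 89° = 0.17
Leg 4 (280°, 13.1 mi): east 13.1 sin 280° = -12.90, north 13.1 cos 280° = 2.27
Net displacement: 7.81 east, -39.68 north. Direction back to start is (-7.81, 39.68): bearing = atan2(-7.81, 39.68) mod 360° = 348.86° ≈ 349°.

349°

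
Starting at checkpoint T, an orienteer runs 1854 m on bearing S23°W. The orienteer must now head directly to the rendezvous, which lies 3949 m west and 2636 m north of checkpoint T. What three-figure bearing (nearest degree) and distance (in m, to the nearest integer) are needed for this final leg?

323°, 5409 m

Leg 1 (S23°W, 1854 m): east 1854 sin 203° = -724.42, north 1854 cos 203° = -1706.62
Current position: (-724.42, -1706.62). Target: (-3949, 2636). Remaining: Δeast = -3224.58, Δnorth = 4342.62.
Bearing = atan2(-3224.58, 4342.62) mod 360° = 323.40°; distance = √((-3224.58)² + (4342.62)²) = 5408.906 m.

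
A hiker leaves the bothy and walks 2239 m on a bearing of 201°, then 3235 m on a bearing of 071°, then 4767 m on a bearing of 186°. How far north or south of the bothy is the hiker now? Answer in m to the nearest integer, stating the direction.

Leg 1 (201°, 2239 m): east 2239 sin 201° = -802.39, north 2239 cos 201° = -2090.29
Leg 2 (071°, 3235 m): east 3235 sin 71° = 3058.75, north 3235 cos 71° = 1053.21
Leg 3 (186°, 4767 m): east 4767 sin 186° = -498.29, north 4767 cos 186° = -4740.89
Net north component: -5777.96 m.

5778 m south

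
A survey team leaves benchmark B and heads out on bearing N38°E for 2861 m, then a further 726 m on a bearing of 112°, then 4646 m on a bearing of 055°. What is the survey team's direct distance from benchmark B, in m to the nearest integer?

7781 m

Leg 1 (N38°E, 2861 m): east 2861 sin 38° = 1761.41, north 2861 cos 38° = 2254.50
Leg 2 (112°, 726 m): east 726 sin 112° = 673.14, north 726 cos 112° = -271.96
Leg 3 (055°, 4646 m): east 4646 sin 55° = 3805.78, north 4646 cos 55° = 2664.84
Net: 6240.32 east, 4647.37 north. Distance = √((6240.32)² + (4647.37)²) = 7780.725 m.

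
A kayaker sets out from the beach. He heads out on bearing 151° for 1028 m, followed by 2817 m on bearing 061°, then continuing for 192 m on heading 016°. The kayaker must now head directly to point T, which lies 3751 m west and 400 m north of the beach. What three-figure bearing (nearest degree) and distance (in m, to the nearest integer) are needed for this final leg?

Leg 1 (151°, 1028 m): east 1028 sin 151° = 498.38, north 1028 cos 151° = -899.11
Leg 2 (061°, 2817 m): east 2817 sin 61° = 2463.80, north 2817 cos 61° = 1365.71
Leg 3 (016°, 192 m): east 192 sin 16° = 52.92, north 192 cos 16° = 184.56
Current position: (3015.11, 651.16). Target: (-3751, 400). Remaining: Δeast = -6766.11, Δnorth = -251.16.
Bearing = atan2(-6766.11, -251.16) mod 360° = 267.87°; distance = √((-6766.11)² + (-251.16)²) = 6770.770 m.

268°, 6771 m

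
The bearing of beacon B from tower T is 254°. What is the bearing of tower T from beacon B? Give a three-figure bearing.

Back-bearing = 254° − 180° = 074°.

074°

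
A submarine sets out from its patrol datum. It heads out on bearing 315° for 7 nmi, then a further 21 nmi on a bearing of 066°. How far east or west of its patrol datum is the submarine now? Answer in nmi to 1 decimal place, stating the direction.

Leg 1 (315°, 7 nmi): east 7 sin 315° = -4.95, north 7 cos 315° = 4.95
Leg 2 (066°, 21 nmi): east 21 sin 66° = 19.18, north 21 cos 66° = 8.54
Net east component: 14.23 nmi.

14.2 nmi east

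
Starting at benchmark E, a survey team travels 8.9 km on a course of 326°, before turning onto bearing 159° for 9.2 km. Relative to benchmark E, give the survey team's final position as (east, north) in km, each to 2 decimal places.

(-1.68, -1.21)

Leg 1 (326°, 8.9 km): east 8.9 sin 326° = -4.98, north 8.9 cos 326° = 7.38
Leg 2 (159°, 9.2 km): east 9.2 sin 159° = 3.30, north 9.2 cos 159° = -8.59
Summing: -1.68 km east, -1.21 km north → (-1.68, -1.21).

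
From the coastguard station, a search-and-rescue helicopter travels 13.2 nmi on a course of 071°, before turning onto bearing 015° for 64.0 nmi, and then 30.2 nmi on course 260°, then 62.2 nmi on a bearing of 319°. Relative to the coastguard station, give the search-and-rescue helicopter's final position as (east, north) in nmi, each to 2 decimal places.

Leg 1 (071°, 13.2 nmi): east 13.2 sin 71° = 12.48, north 13.2 cos 71° = 4.30
Leg 2 (015°, 64.0 nmi): east 64.0 sin 15° = 16.56, north 64.0 cos 15° = 61.82
Leg 3 (260°, 30.2 nmi): east 30.2 sin 260° = -29.74, north 30.2 cos 260° = -5.24
Leg 4 (319°, 62.2 nmi): east 62.2 sin 319° = -40.81, north 62.2 cos 319° = 46.94
Summing: -41.50 nmi east, 107.82 nmi north → (-41.50, 107.82).

(-41.50, 107.82)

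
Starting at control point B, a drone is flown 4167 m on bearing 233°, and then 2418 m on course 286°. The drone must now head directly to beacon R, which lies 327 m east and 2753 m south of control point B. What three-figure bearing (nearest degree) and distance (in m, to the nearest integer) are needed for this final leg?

099°, 6048 m

Leg 1 (233°, 4167 m): east 4167 sin 233° = -3327.91, north 4167 cos 233° = -2507.76
Leg 2 (286°, 2418 m): east 2418 sin 286° = -2324.33, north 2418 cos 286° = 666.49
Current position: (-5652.24, -1841.27). Target: (327, -2753). Remaining: Δeast = 5979.24, Δnorth = -911.73.
Bearing = atan2(5979.24, -911.73) mod 360° = 98.67°; distance = √((5979.24)² + (-911.73)²) = 6048.357 m.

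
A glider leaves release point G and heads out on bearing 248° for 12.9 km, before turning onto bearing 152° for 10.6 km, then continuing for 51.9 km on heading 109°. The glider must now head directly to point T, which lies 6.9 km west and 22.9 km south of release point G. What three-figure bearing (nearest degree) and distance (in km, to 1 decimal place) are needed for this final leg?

Leg 1 (248°, 12.9 km): east 12.9 sin 248° = -11.96, north 12.9 cos 248° = -4.83
Leg 2 (152°, 10.6 km): east 10.6 sin 152° = 4.98, north 10.6 cos 152° = -9.36
Leg 3 (109°, 51.9 km): east 51.9 sin 109° = 49.07, north 51.9 cos 109° = -16.90
Current position: (42.09, -31.09). Target: (-6.9, -22.9). Remaining: Δeast = -48.99, Δnorth = 8.19.
Bearing = atan2(-48.99, 8.19) mod 360° = 279.49°; distance = √((-48.99)² + (8.19)²) = 49.668 km.

279°, 49.7 km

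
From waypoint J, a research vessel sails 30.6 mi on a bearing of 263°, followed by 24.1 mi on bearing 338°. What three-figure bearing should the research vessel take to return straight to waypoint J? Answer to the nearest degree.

115°

Leg 1 (263°, 30.6 mi): east 30.6 sin 263° = -30.37, north 30.6 cos 263° = -3.73
Leg 2 (338°, 24.1 mi): east 24.1 sin 338° = -9.03, north 24.1 cos 338° = 22.35
Net displacement: -39.40 east, 18.62 north. Direction back to start is (39.40, -18.62): bearing = atan2(39.40, -18.62) mod 360° = 115.29° ≈ 115°.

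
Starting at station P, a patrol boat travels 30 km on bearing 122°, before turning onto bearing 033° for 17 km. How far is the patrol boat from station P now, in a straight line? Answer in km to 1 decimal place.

34.7 km

Leg 1 (122°, 30 km): east 30 sin 122° = 25.44, north 30 cos 122° = -15.90
Leg 2 (033°, 17 km): east 17 sin 33° = 9.26, north 17 cos 33° = 14.26
Net: 34.70 east, -1.64 north. Distance = √((34.70)² + (-1.64)²) = 34.739 km.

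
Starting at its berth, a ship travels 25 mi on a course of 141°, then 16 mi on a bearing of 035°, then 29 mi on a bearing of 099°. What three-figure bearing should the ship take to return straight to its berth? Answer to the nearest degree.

281°

Leg 1 (141°, 25 mi): east 25 sin 141° = 15.73, north 25 cos 141° = -19.43
Leg 2 (035°, 16 mi): east 16 sin 35° = 9.18, north 16 cos 35° = 13.11
Leg 3 (099°, 29 mi): east 29 sin 99° = 28.64, north 29 cos 99° = -4.54
Net displacement: 53.55 east, -10.86 north. Direction back to start is (-53.55, 10.86): bearing = atan2(-53.55, 10.86) mod 360° = 281.46° ≈ 281°.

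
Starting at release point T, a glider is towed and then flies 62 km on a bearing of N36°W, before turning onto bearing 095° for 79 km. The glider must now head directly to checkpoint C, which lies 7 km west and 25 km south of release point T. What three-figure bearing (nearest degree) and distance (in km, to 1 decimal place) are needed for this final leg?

Leg 1 (N36°W, 62 km): east 62 sin 324° = -36.44, north 62 cos 324° = 50.16
Leg 2 (095°, 79 km): east 79 sin 95° = 78.70, north 79 cos 95° = -6.89
Current position: (42.26, 43.27). Target: (-7, -25). Remaining: Δeast = -49.26, Δnorth = -68.27.
Bearing = atan2(-49.26, -68.27) mod 360° = 215.81°; distance = √((-49.26)² + (-68.27)²) = 84.187 km.

216°, 84.2 km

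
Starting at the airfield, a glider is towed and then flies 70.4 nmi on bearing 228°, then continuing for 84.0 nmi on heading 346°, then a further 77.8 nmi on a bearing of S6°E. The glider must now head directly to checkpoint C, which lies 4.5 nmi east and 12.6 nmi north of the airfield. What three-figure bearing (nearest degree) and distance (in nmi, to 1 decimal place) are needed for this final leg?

051°, 88.6 nmi

Leg 1 (228°, 70.4 nmi): east 70.4 sin 228° = -52.32, north 70.4 cos 228° = -47.11
Leg 2 (346°, 84.0 nmi): east 84.0 sin 346° = -20.32, north 84.0 cos 346° = 81.50
Leg 3 (S6°E, 77.8 nmi): east 77.8 sin 174° = 8.13, north 77.8 cos 174° = -77.37
Current position: (-64.51, -42.98). Target: (4.5, 12.6). Remaining: Δeast = 69.01, Δnorth = 55.58.
Bearing = atan2(69.01, 55.58) mod 360° = 51.15°; distance = √((69.01)² + (55.58)²) = 88.603 nmi.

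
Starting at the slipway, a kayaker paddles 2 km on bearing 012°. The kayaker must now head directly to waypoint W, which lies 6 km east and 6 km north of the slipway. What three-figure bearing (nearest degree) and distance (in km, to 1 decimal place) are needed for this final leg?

054°, 6.9 km

Leg 1 (012°, 2 km): east 2 sin 12° = 0.42, north 2 cos 12° = 1.96
Current position: (0.42, 1.96). Target: (6, 6). Remaining: Δeast = 5.58, Δnorth = 4.04.
Bearing = atan2(5.58, 4.04) mod 360° = 54.09°; distance = √((5.58)² + (4.04)²) = 6.895 km.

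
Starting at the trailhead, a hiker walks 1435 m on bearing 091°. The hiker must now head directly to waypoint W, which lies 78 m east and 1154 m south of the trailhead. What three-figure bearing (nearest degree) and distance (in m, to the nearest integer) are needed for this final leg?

230°, 1765 m

Leg 1 (091°, 1435 m): east 1435 sin 91° = 1434.78, north 1435 cos 91° = -25.04
Current position: (1434.78, -25.04). Target: (78, -1154). Remaining: Δeast = -1356.78, Δnorth = -1128.96.
Bearing = atan2(-1356.78, -1128.96) mod 360° = 230.24°; distance = √((-1356.78)² + (-1128.96)²) = 1765.049 m.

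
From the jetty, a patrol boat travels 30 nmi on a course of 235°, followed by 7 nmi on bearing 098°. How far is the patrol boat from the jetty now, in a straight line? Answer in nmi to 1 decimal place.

25.3 nmi

Leg 1 (235°, 30 nmi): east 30 sin 235° = -24.57, north 30 cos 235° = -17.21
Leg 2 (098°, 7 nmi): east 7 sin 98° = 6.93, north 7 cos 98° = -0.97
Net: -17.64 east, -18.18 north. Distance = √((-17.64)² + (-18.18)²) = 25.334 nmi.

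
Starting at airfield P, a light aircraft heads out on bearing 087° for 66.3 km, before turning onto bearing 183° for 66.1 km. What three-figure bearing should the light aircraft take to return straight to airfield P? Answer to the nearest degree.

315°

Leg 1 (087°, 66.3 km): east 66.3 sin 87° = 66.21, north 66.3 cos 87° = 3.47
Leg 2 (183°, 66.1 km): east 66.1 sin 183° = -3.46, north 66.1 cos 183° = -66.01
Net displacement: 62.75 east, -62.54 north. Direction back to start is (-62.75, 62.54): bearing = atan2(-62.75, 62.54) mod 360° = 314.90° ≈ 315°.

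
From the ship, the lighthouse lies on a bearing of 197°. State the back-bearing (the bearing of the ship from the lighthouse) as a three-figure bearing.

Back-bearing = 197° − 180° = 017°.

017°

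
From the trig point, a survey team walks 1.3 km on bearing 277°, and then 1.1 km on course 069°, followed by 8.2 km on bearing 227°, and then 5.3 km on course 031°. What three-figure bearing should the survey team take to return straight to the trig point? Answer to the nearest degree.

082°

Leg 1 (277°, 1.3 km): east 1.3 sin 277° = -1.29, north 1.3 cos 277° = 0.16
Leg 2 (069°, 1.1 km): east 1.1 sin 69° = 1.03, north 1.1 cos 69° = 0.39
Leg 3 (227°, 8.2 km): east 8.2 sin 227° = -6.00, north 8.2 cos 227° = -5.59
Leg 4 (031°, 5.3 km): east 5.3 sin 31° = 2.73, north 5.3 cos 31° = 4.54
Net displacement: -3.53 east, -0.50 north. Direction back to start is (3.53, 0.50): bearing = atan2(3.53, 0.50) mod 360° = 81.99° ≈ 082°.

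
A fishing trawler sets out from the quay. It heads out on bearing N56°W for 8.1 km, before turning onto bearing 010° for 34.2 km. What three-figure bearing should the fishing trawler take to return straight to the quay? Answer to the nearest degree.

179°

Leg 1 (N56°W, 8.1 km): east 8.1 sin 304° = -6.72, north 8.1 cos 304° = 4.53
Leg 2 (010°, 34.2 km): east 34.2 sin 10° = 5.94, north 34.2 cos 10° = 33.68
Net displacement: -0.78 east, 38.21 north. Direction back to start is (0.78, -38.21): bearing = atan2(0.78, -38.21) mod 360° = 178.84° ≈ 179°.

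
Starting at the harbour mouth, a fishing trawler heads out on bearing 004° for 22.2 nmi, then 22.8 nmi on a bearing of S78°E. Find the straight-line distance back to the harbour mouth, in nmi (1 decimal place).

29.5 nmi

Leg 1 (004°, 22.2 nmi): east 22.2 sin 4° = 1.55, north 22.2 cos 4° = 22.15
Leg 2 (S78°E, 22.8 nmi): east 22.8 sin 102° = 22.30, north 22.8 cos 102° = -4.74
Net: 23.85 east, 17.41 north. Distance = √((23.85)² + (17.41)²) = 29.526 nmi.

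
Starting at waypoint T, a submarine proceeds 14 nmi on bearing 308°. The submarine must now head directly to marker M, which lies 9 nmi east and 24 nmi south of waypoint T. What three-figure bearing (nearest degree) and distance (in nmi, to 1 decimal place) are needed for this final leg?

148°, 38.3 nmi

Leg 1 (308°, 14 nmi): east 14 sin 308° = -11.03, north 14 cos 308° = 8.62
Current position: (-11.03, 8.62). Target: (9, -24). Remaining: Δeast = 20.03, Δnorth = -32.62.
Bearing = atan2(20.03, -32.62) mod 360° = 148.45°; distance = √((20.03)² + (-32.62)²) = 38.279 nmi.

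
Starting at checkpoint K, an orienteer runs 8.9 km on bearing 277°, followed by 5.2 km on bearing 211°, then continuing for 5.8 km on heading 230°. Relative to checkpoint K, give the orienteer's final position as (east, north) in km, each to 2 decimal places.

(-15.95, -7.10)

Leg 1 (277°, 8.9 km): east 8.9 sin 277° = -8.83, north 8.9 cos 277° = 1.08
Leg 2 (211°, 5.2 km): east 5.2 sin 211° = -2.68, north 5.2 cos 211° = -4.46
Leg 3 (230°, 5.8 km): east 5.8 sin 230° = -4.44, north 5.8 cos 230° = -3.73
Summing: -15.95 km east, -7.10 km north → (-15.95, -7.10).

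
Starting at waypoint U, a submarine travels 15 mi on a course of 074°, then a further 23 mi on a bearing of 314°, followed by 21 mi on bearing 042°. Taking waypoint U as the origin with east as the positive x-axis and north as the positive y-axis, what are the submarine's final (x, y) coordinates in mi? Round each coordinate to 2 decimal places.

Leg 1 (074°, 15 mi): east 15 sin 74° = 14.42, north 15 cos 74° = 4.13
Leg 2 (314°, 23 mi): east 23 sin 314° = -16.54, north 23 cos 314° = 15.98
Leg 3 (042°, 21 mi): east 21 sin 42° = 14.05, north 21 cos 42° = 15.61
Summing: 11.93 mi east, 35.72 mi north → (11.93, 35.72).

(11.93, 35.72)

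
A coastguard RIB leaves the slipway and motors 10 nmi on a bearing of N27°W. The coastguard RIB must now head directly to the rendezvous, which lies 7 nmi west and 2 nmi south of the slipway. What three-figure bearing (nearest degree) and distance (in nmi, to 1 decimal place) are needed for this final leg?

Leg 1 (N27°W, 10 nmi): east 10 sin 333° = -4.54, north 10 cos 333° = 8.91
Current position: (-4.54, 8.91). Target: (-7, -2). Remaining: Δeast = -2.46, Δnorth = -10.91.
Bearing = atan2(-2.46, -10.91) mod 360° = 192.71°; distance = √((-2.46)² + (-10.91)²) = 11.184 nmi.

193°, 11.2 nmi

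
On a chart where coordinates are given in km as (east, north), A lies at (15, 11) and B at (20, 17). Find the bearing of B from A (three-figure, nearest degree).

040°

Δeast = 20 − 15 = 5.00; Δnorth = 17 − 11 = 6.00.
Bearing = atan2(Δeast, Δnorth) mod 360° = 39.81° ≈ 040°.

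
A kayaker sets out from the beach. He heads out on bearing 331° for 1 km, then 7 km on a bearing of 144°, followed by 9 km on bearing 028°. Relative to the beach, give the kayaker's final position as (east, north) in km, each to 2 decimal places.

(7.85, 3.16)

Leg 1 (331°, 1 km): east 1 sin 331° = -0.48, north 1 cos 331° = 0.87
Leg 2 (144°, 7 km): east 7 sin 144° = 4.11, north 7 cos 144° = -5.66
Leg 3 (028°, 9 km): east 9 sin 28° = 4.23, north 9 cos 28° = 7.95
Summing: 7.85 km east, 3.16 km north → (7.85, 3.16).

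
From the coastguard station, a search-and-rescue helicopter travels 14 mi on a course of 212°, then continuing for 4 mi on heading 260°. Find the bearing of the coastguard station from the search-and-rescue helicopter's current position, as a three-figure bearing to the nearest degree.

Leg 1 (212°, 14 mi): east 14 sin 212° = -7.42, north 14 cos 212° = -11.87
Leg 2 (260°, 4 mi): east 4 sin 260° = -3.94, north 4 cos 260° = -0.69
Net displacement: -11.36 east, -12.57 north. Direction back to start is (11.36, 12.57): bearing = atan2(11.36, 12.57) mod 360° = 42.11° ≈ 042°.

042°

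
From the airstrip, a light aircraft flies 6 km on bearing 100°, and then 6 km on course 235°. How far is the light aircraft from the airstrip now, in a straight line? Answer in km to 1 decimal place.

4.6 km

Leg 1 (100°, 6 km): east 6 sin 100° = 5.91, north 6 cos 100° = -1.04
Leg 2 (235°, 6 km): east 6 sin 235° = -4.91, north 6 cos 235° = -3.44
Net: 0.99 east, -4.48 north. Distance = √((0.99)² + (-4.48)²) = 4.592 km.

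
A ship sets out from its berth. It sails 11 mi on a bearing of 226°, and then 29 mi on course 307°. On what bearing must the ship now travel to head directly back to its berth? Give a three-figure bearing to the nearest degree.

Leg 1 (226°, 11 mi): east 11 sin 226° = -7.91, north 11 cos 226° = -7.64
Leg 2 (307°, 29 mi): east 29 sin 307° = -23.16, north 29 cos 307° = 17.45
Net displacement: -31.07 east, 9.81 north. Direction back to start is (31.07, -9.81): bearing = atan2(31.07, -9.81) mod 360° = 107.52° ≈ 108°.

108°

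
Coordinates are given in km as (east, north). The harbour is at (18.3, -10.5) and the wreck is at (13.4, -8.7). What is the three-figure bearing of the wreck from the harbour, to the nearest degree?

Δeast = 13.4 − 18.3 = -4.90; Δnorth = -8.7 − -10.5 = 1.80.
Bearing = atan2(Δeast, Δnorth) mod 360° = 290.17° ≈ 290°.

290°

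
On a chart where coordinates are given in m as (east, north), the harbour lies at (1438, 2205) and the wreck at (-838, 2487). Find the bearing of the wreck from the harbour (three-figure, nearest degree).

Δeast = -838 − 1438 = -2276.00; Δnorth = 2487 − 2205 = 282.00.
Bearing = atan2(Δeast, Δnorth) mod 360° = 277.06° ≈ 277°.

277°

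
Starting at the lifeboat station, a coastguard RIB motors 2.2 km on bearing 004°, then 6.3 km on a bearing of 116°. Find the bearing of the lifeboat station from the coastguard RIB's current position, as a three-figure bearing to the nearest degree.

276°

Leg 1 (004°, 2.2 km): east 2.2 sin 4° = 0.15, north 2.2 cos 4° = 2.19
Leg 2 (116°, 6.3 km): east 6.3 sin 116° = 5.66, north 6.3 cos 116° = -2.76
Net displacement: 5.82 east, -0.57 north. Direction back to start is (-5.82, 0.57): bearing = atan2(-5.82, 0.57) mod 360° = 275.57° ≈ 276°.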